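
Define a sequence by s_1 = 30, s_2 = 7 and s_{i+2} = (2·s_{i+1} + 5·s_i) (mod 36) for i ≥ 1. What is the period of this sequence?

s_1 = 30; s_2 = 7; s_3 = 20; s_4 = 3; s_5 = 34; s_6 = 11; s_7 = 12; s_8 = 7; s_9 = 2; s_{10} = 3; s_{11} = 16; s_{12} = 11; s_{13} = 30; s_{14} = 7.
Since (s_{13}, s_{14}) = (s_1, s_2) = (30, 7) (two consecutive terms determine the rest), the sequence is periodic with period 12.

12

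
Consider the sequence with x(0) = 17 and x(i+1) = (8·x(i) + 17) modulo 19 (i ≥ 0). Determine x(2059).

1

Listing terms: x(0) = 17; x(1) = 1; x(2) = 6; x(3) = 8; x(4) = 5; x(5) = 0; x(6) = 17.
Since x(6) = x(0) = 17, the sequence is periodic with period 6.
So x(2059) = x(0 + ((2059-0) mod 6)) = x(1) = 1.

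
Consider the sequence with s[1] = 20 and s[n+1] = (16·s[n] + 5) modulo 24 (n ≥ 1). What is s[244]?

5

We have s[1] = 20,  s[2] = 13,  s[3] = 21,  s[4] = 5,  s[5] = 13.
Since s[5] = s[2] = 13, the sequence is eventually periodic: after a pre-period of length 1 it cycles with period 3.
For n ≥ 2, s[n] depends only on (n - 2) mod 3. (244 - 2) mod 3 = 2, so s[244] = s[4] = 5.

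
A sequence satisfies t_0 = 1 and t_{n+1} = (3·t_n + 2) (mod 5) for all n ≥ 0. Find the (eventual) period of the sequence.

4

We have t_0 = 1,  t_1 = 0,  t_2 = 2,  t_3 = 3,  t_4 = 1.
The sequence repeats with period 4.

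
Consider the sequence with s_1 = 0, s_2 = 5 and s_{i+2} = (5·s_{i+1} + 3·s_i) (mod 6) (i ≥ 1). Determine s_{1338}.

5

s_1 = 0, s_2 = 5, s_3 = 1, s_4 = 2, s_5 = 1, s_6 = 5, s_7 = 4, s_8 = 5, s_9 = 1.
Since (s_8, s_9) = (s_2, s_3) = (5, 1) (two consecutive terms determine the rest), the sequence is eventually periodic: after a pre-period of length 1 it cycles with period 6.
For i ≥ 2, s_i depends only on (i - 2) mod 6. (1338 - 2) mod 6 = 4, so s_{1338} = s_6 = 5.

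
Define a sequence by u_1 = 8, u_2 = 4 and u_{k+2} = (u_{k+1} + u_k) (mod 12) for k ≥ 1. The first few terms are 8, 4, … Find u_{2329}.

8

We have u_1 = 8, u_2 = 4, u_3 = 0, u_4 = 4, u_5 = 4, u_6 = 8, u_7 = 0, u_8 = 8, u_9 = 8, u_{10} = 4.
The sequence repeats with period 8.
(2329 - 1) mod 8 = 0, so u_{2329} = u_1 = 8.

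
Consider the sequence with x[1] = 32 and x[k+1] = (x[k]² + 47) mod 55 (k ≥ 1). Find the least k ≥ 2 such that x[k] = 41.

6

x[1] = 32, x[2] = 26, x[3] = 8, x[4] = 1, x[5] = 48, x[6] = 41, x[7] = 23, x[8] = 26.
Since x[8] = x[2] = 26, the sequence is eventually periodic: after a pre-period of length 1 it cycles with period 6.
The value 41 first appears (with k ≥ 2) at x[6].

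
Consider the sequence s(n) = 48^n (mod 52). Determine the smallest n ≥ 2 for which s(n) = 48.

4

We have s(1) = 48, s(2) = 16, s(3) = 40, s(4) = 48.
Since s(4) = s(1) = 48, the sequence is periodic with period 3.
The value 48 next appears (with n ≥ 2) at s(4).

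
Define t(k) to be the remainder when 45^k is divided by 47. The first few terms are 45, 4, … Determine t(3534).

9

t(1) = 45,  t(2) = 4,  t(3) = 39,  t(4) = 16,  t(5) = 15,  t(6) = 17,  t(7) = 13,  t(8) = 21,  t(9) = 5,  t(10) = 37,  t(11) = 20,  t(12) = 7,  t(13) = 33,  t(14) = 28,  t(15) = 38,  t(16) = 18,  t(17) = 11,  t(18) = 25,  t(19) = 44,  t(20) = 6,  t(21) = 35,  t(22) = 24,  t(23) = 46,  t(24) = 2,  t(25) = 43,  t(26) = 8,  t(27) = 31,  t(28) = 32,  t(29) = 30,  t(30) = 34,  t(31) = 26,  t(32) = 42,  t(33) = 10,  t(34) = 27,  t(35) = 40,  t(36) = 14,  t(37) = 19,  t(38) = 9,  t(39) = 29,  t(40) = 36,  t(41) = 22,  t(42) = 3,  t(43) = 41,  t(44) = 12,  t(45) = 23,  t(46) = 1,  t(47) = 45.
The sequence repeats with period 46.
(3534 - 1) mod 46 = 37, so t(3534) = t(38) = 9.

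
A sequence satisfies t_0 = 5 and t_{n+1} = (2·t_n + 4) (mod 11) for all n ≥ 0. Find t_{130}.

t_0 = 5, t_1 = 3, t_2 = 10, t_3 = 2, t_4 = 8, t_5 = 9, t_6 = 0, t_7 = 4, t_8 = 1, t_9 = 6, t_{10} = 5.
Since t_{10} = t_0 = 5, the sequence is periodic with period 10.
So t_{130} = t_{0 + ((130-0) mod 10)} = t_0 = 5.

5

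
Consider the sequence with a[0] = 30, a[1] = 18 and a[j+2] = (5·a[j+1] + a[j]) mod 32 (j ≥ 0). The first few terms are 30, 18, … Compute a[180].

14

a[0] = 30; a[1] = 18; a[2] = 24; a[3] = 10; a[4] = 10; a[5] = 28; a[6] = 22; a[7] = 10; a[8] = 8; a[9] = 18; a[10] = 2; a[11] = 28; a[12] = 14; a[13] = 2; a[14] = 24; a[15] = 26; a[16] = 26; a[17] = 28; a[18] = 6; a[19] = 26; a[20] = 8; a[21] = 2; a[22] = 18; a[23] = 28; a[24] = 30; a[25] = 18.
Since (a[24], a[25]) = (a[0], a[1]) = (30, 18) (two consecutive terms determine the rest), the sequence is periodic with period 24.
(180 - 0) mod 24 = 12, so a[180] = a[12] = 14.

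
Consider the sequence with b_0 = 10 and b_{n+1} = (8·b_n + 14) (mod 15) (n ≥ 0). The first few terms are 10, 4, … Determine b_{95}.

7

We have b_0 = 10,  b_1 = 4,  b_2 = 1,  b_3 = 7,  b_4 = 10.
The sequence repeats with period 4.
So b_{95} = b_{0 + ((95-0) mod 4)} = b_3 = 7.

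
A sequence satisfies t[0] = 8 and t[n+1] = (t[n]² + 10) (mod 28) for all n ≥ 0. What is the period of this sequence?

We have t[0] = 8; t[1] = 18; t[2] = 26; t[3] = 14; t[4] = 10; t[5] = 26.
Since t[5] = t[2] = 26, the sequence is eventually periodic: after a pre-period of length 2 it cycles with period 3.

3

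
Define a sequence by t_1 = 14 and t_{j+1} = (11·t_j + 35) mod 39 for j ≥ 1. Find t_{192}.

30

We have t_1 = 14, t_2 = 33, t_3 = 8, t_4 = 6, t_5 = 23, t_6 = 15, t_7 = 5, t_8 = 12, t_9 = 11, t_{10} = 0, t_{11} = 35, t_{12} = 30, t_{13} = 14.
Since t_{13} = t_1 = 14, the sequence is periodic with period 12.
So t_{192} = t_{1 + ((192-1) mod 12)} = t_{12} = 30.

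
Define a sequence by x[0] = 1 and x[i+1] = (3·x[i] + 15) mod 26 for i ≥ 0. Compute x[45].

We have x[0] = 1; x[1] = 18; x[2] = 17; x[3] = 14; x[4] = 5; x[5] = 4; x[6] = 1.
Since x[6] = x[0] = 1, the sequence is periodic with period 6.
So x[45] = x[0 + ((45-0) mod 6)] = x[3] = 14.

14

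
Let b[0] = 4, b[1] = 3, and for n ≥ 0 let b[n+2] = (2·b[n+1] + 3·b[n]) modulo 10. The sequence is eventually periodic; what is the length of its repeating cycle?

We have b[0] = 4; b[1] = 3; b[2] = 8; b[3] = 5; b[4] = 4; b[5] = 3.
Since (b[4], b[5]) = (b[0], b[1]) = (4, 3) (two consecutive terms determine the rest), the sequence is periodic with period 4.

4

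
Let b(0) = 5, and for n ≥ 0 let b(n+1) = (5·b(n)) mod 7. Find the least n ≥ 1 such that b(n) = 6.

2

We have b(0) = 5, b(1) = 4, b(2) = 6, b(3) = 2, b(4) = 3, b(5) = 1, b(6) = 5.
The sequence repeats with period 6.
The value 6 first appears (with n ≥ 1) at b(2).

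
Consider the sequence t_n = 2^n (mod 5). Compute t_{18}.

4

Computing terms: t_0 = 1, t_1 = 2, t_2 = 4, t_3 = 3, t_4 = 1.
Since t_4 = t_0 = 1, the sequence is periodic with period 4.
So t_{18} = t_{0 + ((18-0) mod 4)} = t_2 = 4.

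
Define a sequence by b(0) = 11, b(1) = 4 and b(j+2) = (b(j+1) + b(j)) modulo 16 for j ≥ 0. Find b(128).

Computing terms: b(0) = 11,  b(1) = 4,  b(2) = 15,  b(3) = 3,  b(4) = 2,  b(5) = 5,  b(6) = 7,  b(7) = 12,  b(8) = 3,  b(9) = 15,  b(10) = 2,  b(11) = 1,  b(12) = 3,  b(13) = 4,  b(14) = 7,  b(15) = 11,  b(16) = 2,  b(17) = 13,  b(18) = 15,  b(19) = 12,  b(20) = 11,  b(21) = 7,  b(22) = 2,  b(23) = 9,  b(24) = 11,  b(25) = 4.
The sequence repeats with period 24.
So b(128) = b(0 + ((128-0) mod 24)) = b(8) = 3.

3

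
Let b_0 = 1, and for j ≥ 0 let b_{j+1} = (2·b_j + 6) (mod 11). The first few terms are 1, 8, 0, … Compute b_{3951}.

8

We have b_0 = 1,  b_1 = 8,  b_2 = 0,  b_3 = 6,  b_4 = 7,  b_5 = 9,  b_6 = 2,  b_7 = 10,  b_8 = 4,  b_9 = 3,  b_{10} = 1.
The sequence repeats with period 10.
So b_{3951} = b_{0 + ((3951-0) mod 10)} = b_1 = 8.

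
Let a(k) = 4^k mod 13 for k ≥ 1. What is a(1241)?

a(1) = 4; a(2) = 3; a(3) = 12; a(4) = 9; a(5) = 10; a(6) = 1; a(7) = 4.
Since a(7) = a(1) = 4, the sequence is periodic with period 6.
(1241 - 1) mod 6 = 4, so a(1241) = a(5) = 10.

10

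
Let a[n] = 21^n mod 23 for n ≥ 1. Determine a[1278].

Listing terms: a[1] = 21; a[2] = 4; a[3] = 15; a[4] = 16; a[5] = 14; a[6] = 18; a[7] = 10; a[8] = 3; a[9] = 17; a[10] = 12; a[11] = 22; a[12] = 2; a[13] = 19; a[14] = 8; a[15] = 7; a[16] = 9; a[17] = 5; a[18] = 13; a[19] = 20; a[20] = 6; a[21] = 11; a[22] = 1; a[23] = 21.
The sequence repeats with period 22.
So a[1278] = a[1 + ((1278-1) mod 22)] = a[2] = 4.

4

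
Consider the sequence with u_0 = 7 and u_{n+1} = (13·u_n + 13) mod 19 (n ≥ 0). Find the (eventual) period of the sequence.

18

Computing terms: u_0 = 7; u_1 = 9; u_2 = 16; u_3 = 12; u_4 = 17; u_5 = 6; u_6 = 15; u_7 = 18; u_8 = 0; u_9 = 13; u_{10} = 11; u_{11} = 4; u_{12} = 8; u_{13} = 3; u_{14} = 14; u_{15} = 5; u_{16} = 2; u_{17} = 1; u_{18} = 7.
Since u_{18} = u_0 = 7, the sequence is periodic with period 18.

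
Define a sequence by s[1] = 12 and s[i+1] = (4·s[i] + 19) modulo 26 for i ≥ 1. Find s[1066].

Computing terms: s[1] = 12,  s[2] = 15,  s[3] = 1,  s[4] = 23,  s[5] = 7,  s[6] = 21,  s[7] = 25,  s[8] = 15.
Since s[8] = s[2] = 15, the sequence is eventually periodic: after a pre-period of length 1 it cycles with period 6.
For i ≥ 2, s[i] depends only on (i - 2) mod 6. (1066 - 2) mod 6 = 2, so s[1066] = s[4] = 23.

23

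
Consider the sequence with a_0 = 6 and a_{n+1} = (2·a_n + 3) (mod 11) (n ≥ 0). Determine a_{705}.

10

Computing terms: a_0 = 6; a_1 = 4; a_2 = 0; a_3 = 3; a_4 = 9; a_5 = 10; a_6 = 1; a_7 = 5; a_8 = 2; a_9 = 7; a_{10} = 6.
The sequence repeats with period 10.
(705 - 0) mod 10 = 5, so a_{705} = a_5 = 10.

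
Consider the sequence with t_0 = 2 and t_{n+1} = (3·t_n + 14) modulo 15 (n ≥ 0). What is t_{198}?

14

We have t_0 = 2; t_1 = 5; t_2 = 14; t_3 = 11; t_4 = 2.
Since t_4 = t_0 = 2, the sequence is periodic with period 4.
(198 - 0) mod 4 = 2, so t_{198} = t_2 = 14.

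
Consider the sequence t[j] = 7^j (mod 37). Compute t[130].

33

t[0] = 1,  t[1] = 7,  t[2] = 12,  t[3] = 10,  t[4] = 33,  t[5] = 9,  t[6] = 26,  t[7] = 34,  t[8] = 16,  t[9] = 1.
Since t[9] = t[0] = 1, the sequence is periodic with period 9.
So t[130] = t[0 + ((130-0) mod 9)] = t[4] = 33.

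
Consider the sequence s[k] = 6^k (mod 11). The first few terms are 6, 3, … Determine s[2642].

3

We have s[1] = 6; s[2] = 3; s[3] = 7; s[4] = 9; s[5] = 10; s[6] = 5; s[7] = 8; s[8] = 4; s[9] = 2; s[10] = 1; s[11] = 6.
Since s[11] = s[1] = 6, the sequence is periodic with period 10.
So s[2642] = s[1 + ((2642-1) mod 10)] = s[2] = 3.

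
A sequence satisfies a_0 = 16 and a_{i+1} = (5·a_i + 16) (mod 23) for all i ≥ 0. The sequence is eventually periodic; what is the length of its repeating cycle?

Computing terms: a_0 = 16,  a_1 = 4,  a_2 = 13,  a_3 = 12,  a_4 = 7,  a_5 = 5,  a_6 = 18,  a_7 = 14,  a_8 = 17,  a_9 = 9,  a_{10} = 15,  a_{11} = 22,  a_{12} = 11,  a_{13} = 2,  a_{14} = 3,  a_{15} = 8,  a_{16} = 10,  a_{17} = 20,  a_{18} = 1,  a_{19} = 21,  a_{20} = 6,  a_{21} = 0,  a_{22} = 16.
The sequence repeats with period 22.

22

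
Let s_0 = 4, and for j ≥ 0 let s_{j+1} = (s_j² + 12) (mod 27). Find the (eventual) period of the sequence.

6

Listing terms: s_0 = 4,  s_1 = 1,  s_2 = 13,  s_3 = 19,  s_4 = 22,  s_5 = 10,  s_6 = 4.
The sequence repeats with period 6.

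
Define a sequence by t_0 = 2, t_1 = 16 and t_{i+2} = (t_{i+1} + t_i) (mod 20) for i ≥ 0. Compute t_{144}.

t_0 = 2; t_1 = 16; t_2 = 18; t_3 = 14; t_4 = 12; t_5 = 6; t_6 = 18; t_7 = 4; t_8 = 2; t_9 = 6; t_{10} = 8; t_{11} = 14; t_{12} = 2; t_{13} = 16.
The sequence repeats with period 12.
So t_{144} = t_{0 + ((144-0) mod 12)} = t_0 = 2.

2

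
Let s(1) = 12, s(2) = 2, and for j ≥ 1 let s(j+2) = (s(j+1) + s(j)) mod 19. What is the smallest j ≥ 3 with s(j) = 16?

s(1) = 12; s(2) = 2; s(3) = 14; s(4) = 16; s(5) = 11; s(6) = 8; s(7) = 0; s(8) = 8; s(9) = 8; s(10) = 16; s(11) = 5; s(12) = 2; s(13) = 7; s(14) = 9; s(15) = 16; s(16) = 6; s(17) = 3; s(18) = 9; s(19) = 12; s(20) = 2.
The sequence repeats with period 18.
The value 16 first appears (with j ≥ 3) at s(4).

4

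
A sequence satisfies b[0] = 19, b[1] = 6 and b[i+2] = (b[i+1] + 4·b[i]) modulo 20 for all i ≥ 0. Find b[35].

b[0] = 19, b[1] = 6, b[2] = 2, b[3] = 6, b[4] = 14, b[5] = 18, b[6] = 14, b[7] = 6, b[8] = 2.
Since (b[7], b[8]) = (b[1], b[2]) = (6, 2) (two consecutive terms determine the rest), the sequence is eventually periodic: after a pre-period of length 1 it cycles with period 6.
For i ≥ 1, b[i] depends only on (i - 1) mod 6. (35 - 1) mod 6 = 4, so b[35] = b[5] = 18.

18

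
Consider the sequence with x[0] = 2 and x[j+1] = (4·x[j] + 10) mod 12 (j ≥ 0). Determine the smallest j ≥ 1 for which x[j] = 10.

Computing terms: x[0] = 2,  x[1] = 6,  x[2] = 10,  x[3] = 2.
The sequence repeats with period 3.
The value 10 first appears (with j ≥ 1) at x[2].

2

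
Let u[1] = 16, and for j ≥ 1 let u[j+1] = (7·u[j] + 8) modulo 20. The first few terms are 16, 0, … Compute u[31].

u[1] = 16, u[2] = 0, u[3] = 8, u[4] = 4, u[5] = 16.
The sequence repeats with period 4.
(31 - 1) mod 4 = 2, so u[31] = u[3] = 8.

8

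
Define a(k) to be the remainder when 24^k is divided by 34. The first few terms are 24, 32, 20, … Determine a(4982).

a(1) = 24, a(2) = 32, a(3) = 20, a(4) = 4, a(5) = 28, a(6) = 26, a(7) = 12, a(8) = 16, a(9) = 10, a(10) = 2, a(11) = 14, a(12) = 30, a(13) = 6, a(14) = 8, a(15) = 22, a(16) = 18, a(17) = 24.
Since a(17) = a(1) = 24, the sequence is periodic with period 16.
So a(4982) = a(1 + ((4982-1) mod 16)) = a(6) = 26.

26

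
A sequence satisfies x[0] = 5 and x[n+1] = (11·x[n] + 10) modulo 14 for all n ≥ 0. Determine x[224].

We have x[0] = 5,  x[1] = 9,  x[2] = 11,  x[3] = 5.
The sequence repeats with period 3.
(224 - 0) mod 3 = 2, so x[224] = x[2] = 11.

11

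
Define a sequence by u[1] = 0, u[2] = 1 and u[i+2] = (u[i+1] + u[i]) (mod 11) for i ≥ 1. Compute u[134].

2

We have u[1] = 0; u[2] = 1; u[3] = 1; u[4] = 2; u[5] = 3; u[6] = 5; u[7] = 8; u[8] = 2; u[9] = 10; u[10] = 1; u[11] = 0; u[12] = 1.
The sequence repeats with period 10.
So u[134] = u[1 + ((134-1) mod 10)] = u[4] = 2.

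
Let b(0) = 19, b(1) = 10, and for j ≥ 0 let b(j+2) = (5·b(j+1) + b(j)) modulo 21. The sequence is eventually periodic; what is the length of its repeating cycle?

24

Computing terms: b(0) = 19; b(1) = 10; b(2) = 6; b(3) = 19; b(4) = 17; b(5) = 20; b(6) = 12; b(7) = 17; b(8) = 13; b(9) = 19; b(10) = 3; b(11) = 13; b(12) = 5; b(13) = 17; b(14) = 6; b(15) = 5; b(16) = 10; b(17) = 13; b(18) = 12; b(19) = 10; b(20) = 20; b(21) = 5; b(22) = 3; b(23) = 20; b(24) = 19; b(25) = 10.
Since (b(24), b(25)) = (b(0), b(1)) = (19, 10) (two consecutive terms determine the rest), the sequence is periodic with period 24.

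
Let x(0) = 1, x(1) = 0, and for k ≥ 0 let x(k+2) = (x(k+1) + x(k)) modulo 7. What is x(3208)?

6

Computing terms: x(0) = 1; x(1) = 0; x(2) = 1; x(3) = 1; x(4) = 2; x(5) = 3; x(6) = 5; x(7) = 1; x(8) = 6; x(9) = 0; x(10) = 6; x(11) = 6; x(12) = 5; x(13) = 4; x(14) = 2; x(15) = 6; x(16) = 1; x(17) = 0.
The sequence repeats with period 16.
So x(3208) = x(0 + ((3208-0) mod 16)) = x(8) = 6.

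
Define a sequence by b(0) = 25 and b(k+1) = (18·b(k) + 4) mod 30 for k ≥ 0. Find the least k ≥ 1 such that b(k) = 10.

4

Computing terms: b(0) = 25, b(1) = 4, b(2) = 16, b(3) = 22, b(4) = 10, b(5) = 4.
Since b(5) = b(1) = 4, the sequence is eventually periodic: after a pre-period of length 1 it cycles with period 4.
The value 10 first appears (with k ≥ 1) at b(4).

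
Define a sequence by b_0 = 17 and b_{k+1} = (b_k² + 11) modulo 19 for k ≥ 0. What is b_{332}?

3

b_0 = 17,  b_1 = 15,  b_2 = 8,  b_3 = 18,  b_4 = 12,  b_5 = 3,  b_6 = 1,  b_7 = 12.
Since b_7 = b_4 = 12, the sequence is eventually periodic: after a pre-period of length 4 it cycles with period 3.
For k ≥ 4, b_k depends only on (k - 4) mod 3. (332 - 4) mod 3 = 1, so b_{332} = b_5 = 3.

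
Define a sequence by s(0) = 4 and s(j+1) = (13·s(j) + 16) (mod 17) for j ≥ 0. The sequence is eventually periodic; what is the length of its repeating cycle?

We have s(0) = 4, s(1) = 0, s(2) = 16, s(3) = 3, s(4) = 4.
The sequence repeats with period 4.

4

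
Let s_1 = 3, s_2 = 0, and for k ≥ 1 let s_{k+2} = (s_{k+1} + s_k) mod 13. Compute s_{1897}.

s_1 = 3; s_2 = 0; s_3 = 3; s_4 = 3; s_5 = 6; s_6 = 9; s_7 = 2; s_8 = 11; s_9 = 0; s_{10} = 11; s_{11} = 11; s_{12} = 9; s_{13} = 7; s_{14} = 3; s_{15} = 10; s_{16} = 0; s_{17} = 10; s_{18} = 10; s_{19} = 7; s_{20} = 4; s_{21} = 11; s_{22} = 2; s_{23} = 0; s_{24} = 2; s_{25} = 2; s_{26} = 4; s_{27} = 6; s_{28} = 10; s_{29} = 3; s_{30} = 0.
Since (s_{29}, s_{30}) = (s_1, s_2) = (3, 0) (two consecutive terms determine the rest), the sequence is periodic with period 28.
So s_{1897} = s_{1 + ((1897-1) mod 28)} = s_{21} = 11.

11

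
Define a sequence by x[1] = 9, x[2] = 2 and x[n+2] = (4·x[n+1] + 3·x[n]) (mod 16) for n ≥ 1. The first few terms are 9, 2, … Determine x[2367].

We have x[1] = 9; x[2] = 2; x[3] = 3; x[4] = 2; x[5] = 1; x[6] = 10; x[7] = 11; x[8] = 10; x[9] = 9; x[10] = 2.
Since (x[9], x[10]) = (x[1], x[2]) = (9, 2) (two consecutive terms determine the rest), the sequence is periodic with period 8.
So x[2367] = x[1 + ((2367-1) mod 8)] = x[7] = 11.

11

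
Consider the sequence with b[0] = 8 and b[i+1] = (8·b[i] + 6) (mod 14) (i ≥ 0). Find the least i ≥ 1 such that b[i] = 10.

We have b[0] = 8,  b[1] = 0,  b[2] = 6,  b[3] = 12,  b[4] = 4,  b[5] = 10,  b[6] = 2,  b[7] = 8.
The sequence repeats with period 7.
The value 10 first appears (with i ≥ 1) at b[5].

5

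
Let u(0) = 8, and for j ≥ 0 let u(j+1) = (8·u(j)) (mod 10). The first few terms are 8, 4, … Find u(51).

6

We have u(0) = 8,  u(1) = 4,  u(2) = 2,  u(3) = 6,  u(4) = 8.
Since u(4) = u(0) = 8, the sequence is periodic with period 4.
(51 - 0) mod 4 = 3, so u(51) = u(3) = 6.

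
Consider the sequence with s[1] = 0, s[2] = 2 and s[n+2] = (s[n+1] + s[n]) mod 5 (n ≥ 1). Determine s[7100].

2

s[1] = 0,  s[2] = 2,  s[3] = 2,  s[4] = 4,  s[5] = 1,  s[6] = 0,  s[7] = 1,  s[8] = 1,  s[9] = 2,  s[10] = 3,  s[11] = 0,  s[12] = 3,  s[13] = 3,  s[14] = 1,  s[15] = 4,  s[16] = 0,  s[17] = 4,  s[18] = 4,  s[19] = 3,  s[20] = 2,  s[21] = 0,  s[22] = 2.
The sequence repeats with period 20.
So s[7100] = s[1 + ((7100-1) mod 20)] = s[20] = 2.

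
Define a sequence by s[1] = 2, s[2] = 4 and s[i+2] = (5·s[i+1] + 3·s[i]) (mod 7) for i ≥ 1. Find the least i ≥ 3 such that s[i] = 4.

5

s[1] = 2, s[2] = 4, s[3] = 5, s[4] = 2, s[5] = 4.
The sequence repeats with period 3.
The value 4 next appears (with i ≥ 3) at s[5].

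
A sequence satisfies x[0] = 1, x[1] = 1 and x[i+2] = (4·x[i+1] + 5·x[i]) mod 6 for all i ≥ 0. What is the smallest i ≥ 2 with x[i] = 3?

2

We have x[0] = 1,  x[1] = 1,  x[2] = 3,  x[3] = 5,  x[4] = 5,  x[5] = 3,  x[6] = 1,  x[7] = 1.
The sequence repeats with period 6.
The value 3 first appears (with i ≥ 2) at x[2].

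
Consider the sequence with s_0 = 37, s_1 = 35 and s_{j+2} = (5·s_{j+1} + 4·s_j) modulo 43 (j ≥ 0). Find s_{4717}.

27

Computing terms: s_0 = 37; s_1 = 35; s_2 = 22; s_3 = 35; s_4 = 5; s_5 = 36; s_6 = 28; s_7 = 26; s_8 = 27; s_9 = 24; s_{10} = 13; s_{11} = 32; s_{12} = 40; s_{13} = 27; s_{14} = 37; s_{15} = 35.
Since (s_{14}, s_{15}) = (s_0, s_1) = (37, 35) (two consecutive terms determine the rest), the sequence is periodic with period 14.
So s_{4717} = s_{0 + ((4717-0) mod 14)} = s_{13} = 27.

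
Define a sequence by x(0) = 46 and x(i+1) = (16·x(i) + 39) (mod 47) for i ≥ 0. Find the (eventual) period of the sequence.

Listing terms: x(0) = 46,  x(1) = 23,  x(2) = 31,  x(3) = 18,  x(4) = 45,  x(5) = 7,  x(6) = 10,  x(7) = 11,  x(8) = 27,  x(9) = 1,  x(10) = 8,  x(11) = 26,  x(12) = 32,  x(13) = 34,  x(14) = 19,  x(15) = 14,  x(16) = 28,  x(17) = 17,  x(18) = 29,  x(19) = 33,  x(20) = 3,  x(21) = 40,  x(22) = 21,  x(23) = 46.
Since x(23) = x(0) = 46, the sequence is periodic with period 23.

23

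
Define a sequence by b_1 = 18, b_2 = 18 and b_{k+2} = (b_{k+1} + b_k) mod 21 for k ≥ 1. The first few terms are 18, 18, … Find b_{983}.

3

b_1 = 18; b_2 = 18; b_3 = 15; b_4 = 12; b_5 = 6; b_6 = 18; b_7 = 3; b_8 = 0; b_9 = 3; b_{10} = 3; b_{11} = 6; b_{12} = 9; b_{13} = 15; b_{14} = 3; b_{15} = 18; b_{16} = 0; b_{17} = 18; b_{18} = 18.
Since (b_{17}, b_{18}) = (b_1, b_2) = (18, 18) (two consecutive terms determine the rest), the sequence is periodic with period 16.
So b_{983} = b_{1 + ((983-1) mod 16)} = b_7 = 3.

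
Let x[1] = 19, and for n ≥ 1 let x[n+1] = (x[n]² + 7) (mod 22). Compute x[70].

8

x[1] = 19,  x[2] = 16,  x[3] = 21,  x[4] = 8,  x[5] = 5,  x[6] = 10,  x[7] = 19.
Since x[7] = x[1] = 19, the sequence is periodic with period 6.
(70 - 1) mod 6 = 3, so x[70] = x[4] = 8.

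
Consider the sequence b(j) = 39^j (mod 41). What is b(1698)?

Listing terms: b(0) = 1, b(1) = 39, b(2) = 4, b(3) = 33, b(4) = 16, b(5) = 9, b(6) = 23, b(7) = 36, b(8) = 10, b(9) = 21, b(10) = 40, b(11) = 2, b(12) = 37, b(13) = 8, b(14) = 25, b(15) = 32, b(16) = 18, b(17) = 5, b(18) = 31, b(19) = 20, b(20) = 1.
The sequence repeats with period 20.
So b(1698) = b(0 + ((1698-0) mod 20)) = b(18) = 31.

31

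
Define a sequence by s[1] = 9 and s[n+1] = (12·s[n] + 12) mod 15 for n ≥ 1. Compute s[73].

9

s[1] = 9, s[2] = 0, s[3] = 12, s[4] = 6, s[5] = 9.
The sequence repeats with period 4.
(73 - 1) mod 4 = 0, so s[73] = s[1] = 9.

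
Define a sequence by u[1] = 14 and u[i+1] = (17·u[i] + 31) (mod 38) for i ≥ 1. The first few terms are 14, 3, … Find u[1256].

Computing terms: u[1] = 14,  u[2] = 3,  u[3] = 6,  u[4] = 19,  u[5] = 12,  u[6] = 7,  u[7] = 36,  u[8] = 35,  u[9] = 18,  u[10] = 33,  u[11] = 22,  u[12] = 25,  u[13] = 0,  u[14] = 31,  u[15] = 26,  u[16] = 17,  u[17] = 16,  u[18] = 37,  u[19] = 14.
Since u[19] = u[1] = 14, the sequence is periodic with period 18.
(1256 - 1) mod 18 = 13, so u[1256] = u[14] = 31.

31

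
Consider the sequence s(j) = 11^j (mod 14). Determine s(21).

1

Listing terms: s(0) = 1; s(1) = 11; s(2) = 9; s(3) = 1.
The sequence repeats with period 3.
(21 - 0) mod 3 = 0, so s(21) = s(0) = 1.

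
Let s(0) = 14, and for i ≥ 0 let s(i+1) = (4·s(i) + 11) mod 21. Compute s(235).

Computing terms: s(0) = 14,  s(1) = 4,  s(2) = 6,  s(3) = 14.
Since s(3) = s(0) = 14, the sequence is periodic with period 3.
(235 - 0) mod 3 = 1, so s(235) = s(1) = 4.

4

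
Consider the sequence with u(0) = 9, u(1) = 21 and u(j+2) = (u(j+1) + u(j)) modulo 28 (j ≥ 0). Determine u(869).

Listing terms: u(0) = 9, u(1) = 21, u(2) = 2, u(3) = 23, u(4) = 25, u(5) = 20, u(6) = 17, u(7) = 9, u(8) = 26, u(9) = 7, u(10) = 5, u(11) = 12, u(12) = 17, u(13) = 1, u(14) = 18, u(15) = 19, u(16) = 9, u(17) = 0, u(18) = 9, u(19) = 9, u(20) = 18, u(21) = 27, u(22) = 17, u(23) = 16, u(24) = 5, u(25) = 21, u(26) = 26, u(27) = 19, u(28) = 17, u(29) = 8, u(30) = 25, u(31) = 5, u(32) = 2, u(33) = 7, u(34) = 9, u(35) = 16, u(36) = 25, u(37) = 13, u(38) = 10, u(39) = 23, u(40) = 5, u(41) = 0, u(42) = 5, u(43) = 5, u(44) = 10, u(45) = 15, u(46) = 25, u(47) = 12, u(48) = 9, u(49) = 21.
Since (u(48), u(49)) = (u(0), u(1)) = (9, 21) (two consecutive terms determine the rest), the sequence is periodic with period 48.
So u(869) = u(0 + ((869-0) mod 48)) = u(5) = 20.

20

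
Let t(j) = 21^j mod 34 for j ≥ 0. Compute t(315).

Computing terms: t(0) = 1,  t(1) = 21,  t(2) = 33,  t(3) = 13,  t(4) = 1.
Since t(4) = t(0) = 1, the sequence is periodic with period 4.
So t(315) = t(0 + ((315-0) mod 4)) = t(3) = 13.

13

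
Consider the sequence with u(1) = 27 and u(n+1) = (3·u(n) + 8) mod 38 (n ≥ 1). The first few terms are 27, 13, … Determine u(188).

1

u(1) = 27; u(2) = 13; u(3) = 9; u(4) = 35; u(5) = 37; u(6) = 5; u(7) = 23; u(8) = 1; u(9) = 11; u(10) = 3; u(11) = 17; u(12) = 21; u(13) = 33; u(14) = 31; u(15) = 25; u(16) = 7; u(17) = 29; u(18) = 19; u(19) = 27.
The sequence repeats with period 18.
So u(188) = u(1 + ((188-1) mod 18)) = u(8) = 1.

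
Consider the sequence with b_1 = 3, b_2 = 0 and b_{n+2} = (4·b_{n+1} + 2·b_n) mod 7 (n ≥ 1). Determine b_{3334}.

2

b_1 = 3; b_2 = 0; b_3 = 6; b_4 = 3; b_5 = 3; b_6 = 4; b_7 = 1; b_8 = 5; b_9 = 1; b_{10} = 0; b_{11} = 2; b_{12} = 1; b_{13} = 1; b_{14} = 6; b_{15} = 5; b_{16} = 4; b_{17} = 5; b_{18} = 0; b_{19} = 3; b_{20} = 5; b_{21} = 5; b_{22} = 2; b_{23} = 4; b_{24} = 6; b_{25} = 4; b_{26} = 0; b_{27} = 1; b_{28} = 4; b_{29} = 4; b_{30} = 3; b_{31} = 6; b_{32} = 2; b_{33} = 6; b_{34} = 0; b_{35} = 5; b_{36} = 6; b_{37} = 6; b_{38} = 1; b_{39} = 2; b_{40} = 3; b_{41} = 2; b_{42} = 0; b_{43} = 4; b_{44} = 2; b_{45} = 2; b_{46} = 5; b_{47} = 3; b_{48} = 1; b_{49} = 3; b_{50} = 0.
Since (b_{49}, b_{50}) = (b_1, b_2) = (3, 0) (two consecutive terms determine the rest), the sequence is periodic with period 48.
So b_{3334} = b_{1 + ((3334-1) mod 48)} = b_{22} = 2.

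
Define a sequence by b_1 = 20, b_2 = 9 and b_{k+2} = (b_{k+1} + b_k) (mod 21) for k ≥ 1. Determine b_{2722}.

Listing terms: b_1 = 20, b_2 = 9, b_3 = 8, b_4 = 17, b_5 = 4, b_6 = 0, b_7 = 4, b_8 = 4, b_9 = 8, b_{10} = 12, b_{11} = 20, b_{12} = 11, b_{13} = 10, b_{14} = 0, b_{15} = 10, b_{16} = 10, b_{17} = 20, b_{18} = 9.
The sequence repeats with period 16.
So b_{2722} = b_{1 + ((2722-1) mod 16)} = b_2 = 9.

9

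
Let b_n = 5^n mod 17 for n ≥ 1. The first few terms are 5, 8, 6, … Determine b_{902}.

2

Listing terms: b_1 = 5; b_2 = 8; b_3 = 6; b_4 = 13; b_5 = 14; b_6 = 2; b_7 = 10; b_8 = 16; b_9 = 12; b_{10} = 9; b_{11} = 11; b_{12} = 4; b_{13} = 3; b_{14} = 15; b_{15} = 7; b_{16} = 1; b_{17} = 5.
The sequence repeats with period 16.
So b_{902} = b_{1 + ((902-1) mod 16)} = b_6 = 2.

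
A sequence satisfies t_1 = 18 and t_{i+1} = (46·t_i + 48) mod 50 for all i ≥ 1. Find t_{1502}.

26

Listing terms: t_1 = 18, t_2 = 26, t_3 = 44, t_4 = 22, t_5 = 10, t_6 = 8, t_7 = 16, t_8 = 34, t_9 = 12, t_{10} = 0, t_{11} = 48, t_{12} = 6, t_{13} = 24, t_{14} = 2, t_{15} = 40, t_{16} = 38, t_{17} = 46, t_{18} = 14, t_{19} = 42, t_{20} = 30, t_{21} = 28, t_{22} = 36, t_{23} = 4, t_{24} = 32, t_{25} = 20, t_{26} = 18.
Since t_{26} = t_1 = 18, the sequence is periodic with period 25.
So t_{1502} = t_{1 + ((1502-1) mod 25)} = t_2 = 26.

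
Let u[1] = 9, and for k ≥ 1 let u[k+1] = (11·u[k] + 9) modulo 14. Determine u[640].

u[1] = 9; u[2] = 10; u[3] = 7; u[4] = 2; u[5] = 3; u[6] = 0; u[7] = 9.
Since u[7] = u[1] = 9, the sequence is periodic with period 6.
(640 - 1) mod 6 = 3, so u[640] = u[4] = 2.

2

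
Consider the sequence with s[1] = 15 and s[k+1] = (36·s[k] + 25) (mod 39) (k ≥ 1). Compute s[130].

4

Listing terms: s[1] = 15; s[2] = 19; s[3] = 7; s[4] = 4; s[5] = 13; s[6] = 25; s[7] = 28; s[8] = 19.
Since s[8] = s[2] = 19, the sequence is eventually periodic: after a pre-period of length 1 it cycles with period 6.
For k ≥ 2, s[k] depends only on (k - 2) mod 6. (130 - 2) mod 6 = 2, so s[130] = s[4] = 4.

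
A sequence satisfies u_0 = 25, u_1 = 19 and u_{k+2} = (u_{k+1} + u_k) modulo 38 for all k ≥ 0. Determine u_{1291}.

Computing terms: u_0 = 25,  u_1 = 19,  u_2 = 6,  u_3 = 25,  u_4 = 31,  u_5 = 18,  u_6 = 11,  u_7 = 29,  u_8 = 2,  u_9 = 31,  u_{10} = 33,  u_{11} = 26,  u_{12} = 21,  u_{13} = 9,  u_{14} = 30,  u_{15} = 1,  u_{16} = 31,  u_{17} = 32,  u_{18} = 25,  u_{19} = 19.
The sequence repeats with period 18.
(1291 - 0) mod 18 = 13, so u_{1291} = u_{13} = 9.

9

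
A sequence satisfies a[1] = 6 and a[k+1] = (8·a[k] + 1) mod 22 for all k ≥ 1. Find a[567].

1

Listing terms: a[1] = 6,  a[2] = 5,  a[3] = 19,  a[4] = 21,  a[5] = 15,  a[6] = 11,  a[7] = 1,  a[8] = 9,  a[9] = 7,  a[10] = 13,  a[11] = 17,  a[12] = 5.
Since a[12] = a[2] = 5, the sequence is eventually periodic: after a pre-period of length 1 it cycles with period 10.
For k ≥ 2, a[k] depends only on (k - 2) mod 10. (567 - 2) mod 10 = 5, so a[567] = a[7] = 1.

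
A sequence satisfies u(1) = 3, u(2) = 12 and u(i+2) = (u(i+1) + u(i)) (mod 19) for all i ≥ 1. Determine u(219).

Computing terms: u(1) = 3, u(2) = 12, u(3) = 15, u(4) = 8, u(5) = 4, u(6) = 12, u(7) = 16, u(8) = 9, u(9) = 6, u(10) = 15, u(11) = 2, u(12) = 17, u(13) = 0, u(14) = 17, u(15) = 17, u(16) = 15, u(17) = 13, u(18) = 9, u(19) = 3, u(20) = 12.
The sequence repeats with period 18.
(219 - 1) mod 18 = 2, so u(219) = u(3) = 15.

15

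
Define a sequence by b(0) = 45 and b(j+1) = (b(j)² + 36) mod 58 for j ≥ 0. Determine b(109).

35

We have b(0) = 45; b(1) = 31; b(2) = 11; b(3) = 41; b(4) = 35; b(5) = 43; b(6) = 29; b(7) = 7; b(8) = 27; b(9) = 11.
Since b(9) = b(2) = 11, the sequence is eventually periodic: after a pre-period of length 2 it cycles with period 7.
For j ≥ 2, b(j) depends only on (j - 2) mod 7. (109 - 2) mod 7 = 2, so b(109) = b(4) = 35.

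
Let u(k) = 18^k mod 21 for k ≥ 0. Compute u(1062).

Computing terms: u(0) = 1; u(1) = 18; u(2) = 9; u(3) = 15; u(4) = 18.
Since u(4) = u(1) = 18, the sequence is eventually periodic: after a pre-period of length 1 it cycles with period 3.
For k ≥ 1, u(k) depends only on (k - 1) mod 3. (1062 - 1) mod 3 = 2, so u(1062) = u(3) = 15.

15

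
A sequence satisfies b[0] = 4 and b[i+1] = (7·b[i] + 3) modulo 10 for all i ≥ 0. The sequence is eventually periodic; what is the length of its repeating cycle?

4

We have b[0] = 4,  b[1] = 1,  b[2] = 0,  b[3] = 3,  b[4] = 4.
Since b[4] = b[0] = 4, the sequence is periodic with period 4.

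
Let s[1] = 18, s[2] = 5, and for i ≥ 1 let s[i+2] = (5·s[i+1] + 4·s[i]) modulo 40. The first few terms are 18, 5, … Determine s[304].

25

Computing terms: s[1] = 18, s[2] = 5, s[3] = 17, s[4] = 25, s[5] = 33, s[6] = 25, s[7] = 17, s[8] = 25.
Since (s[7], s[8]) = (s[3], s[4]) = (17, 25) (two consecutive terms determine the rest), the sequence is eventually periodic: after a pre-period of length 2 it cycles with period 4.
For i ≥ 3, s[i] depends only on (i - 3) mod 4. (304 - 3) mod 4 = 1, so s[304] = s[4] = 25.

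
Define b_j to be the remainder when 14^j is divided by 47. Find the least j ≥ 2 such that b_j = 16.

18

We have b_1 = 14,  b_2 = 8,  b_3 = 18,  b_4 = 17,  b_5 = 3,  b_6 = 42,  b_7 = 24,  b_8 = 7,  b_9 = 4,  b_{10} = 9,  b_{11} = 32,  b_{12} = 25,  b_{13} = 21,  b_{14} = 12,  b_{15} = 27,  b_{16} = 2,  b_{17} = 28,  b_{18} = 16,  b_{19} = 36,  b_{20} = 34,  b_{21} = 6,  b_{22} = 37,  b_{23} = 1,  b_{24} = 14.
The sequence repeats with period 23.
The value 16 first appears (with j ≥ 2) at b_{18}.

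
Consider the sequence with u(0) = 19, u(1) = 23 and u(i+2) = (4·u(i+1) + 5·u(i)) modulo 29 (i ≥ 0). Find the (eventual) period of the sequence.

Listing terms: u(0) = 19; u(1) = 23; u(2) = 13; u(3) = 22; u(4) = 8; u(5) = 26; u(6) = 28; u(7) = 10; u(8) = 6; u(9) = 16; u(10) = 7; u(11) = 21; u(12) = 3; u(13) = 1; u(14) = 19; u(15) = 23.
The sequence repeats with period 14.

14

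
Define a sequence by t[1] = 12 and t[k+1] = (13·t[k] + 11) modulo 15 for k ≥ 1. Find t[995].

2

Listing terms: t[1] = 12; t[2] = 2; t[3] = 7; t[4] = 12.
The sequence repeats with period 3.
(995 - 1) mod 3 = 1, so t[995] = t[2] = 2.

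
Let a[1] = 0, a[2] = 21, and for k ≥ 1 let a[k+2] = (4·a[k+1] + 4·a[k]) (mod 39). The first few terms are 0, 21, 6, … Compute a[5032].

a[1] = 0,  a[2] = 21,  a[3] = 6,  a[4] = 30,  a[5] = 27,  a[6] = 33,  a[7] = 6,  a[8] = 0,  a[9] = 24,  a[10] = 18,  a[11] = 12,  a[12] = 3,  a[13] = 21,  a[14] = 18,  a[15] = 0,  a[16] = 33,  a[17] = 15,  a[18] = 36,  a[19] = 9,  a[20] = 24,  a[21] = 15,  a[22] = 0,  a[23] = 21.
The sequence repeats with period 21.
(5032 - 1) mod 21 = 12, so a[5032] = a[13] = 21.

21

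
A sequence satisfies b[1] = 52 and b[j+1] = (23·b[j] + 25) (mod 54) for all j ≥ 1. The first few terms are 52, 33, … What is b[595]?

Listing terms: b[1] = 52; b[2] = 33; b[3] = 28; b[4] = 21; b[5] = 22; b[6] = 45; b[7] = 34; b[8] = 51; b[9] = 10; b[10] = 39; b[11] = 4; b[12] = 9; b[13] = 16; b[14] = 15; b[15] = 46; b[16] = 3; b[17] = 40; b[18] = 27; b[19] = 52.
The sequence repeats with period 18.
(595 - 1) mod 18 = 0, so b[595] = b[1] = 52.

52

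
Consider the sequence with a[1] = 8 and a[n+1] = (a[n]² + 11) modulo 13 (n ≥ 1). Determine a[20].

Listing terms: a[1] = 8,  a[2] = 10,  a[3] = 7,  a[4] = 8.
The sequence repeats with period 3.
So a[20] = a[1 + ((20-1) mod 3)] = a[2] = 10.

10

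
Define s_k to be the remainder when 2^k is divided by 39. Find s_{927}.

s_0 = 1, s_1 = 2, s_2 = 4, s_3 = 8, s_4 = 16, s_5 = 32, s_6 = 25, s_7 = 11, s_8 = 22, s_9 = 5, s_{10} = 10, s_{11} = 20, s_{12} = 1.
Since s_{12} = s_0 = 1, the sequence is periodic with period 12.
(927 - 0) mod 12 = 3, so s_{927} = s_3 = 8.

8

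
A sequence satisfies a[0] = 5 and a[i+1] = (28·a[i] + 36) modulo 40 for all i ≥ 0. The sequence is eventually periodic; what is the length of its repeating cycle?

4

Computing terms: a[0] = 5, a[1] = 16, a[2] = 4, a[3] = 28, a[4] = 20, a[5] = 36, a[6] = 4.
Since a[6] = a[2] = 4, the sequence is eventually periodic: after a pre-period of length 2 it cycles with period 4.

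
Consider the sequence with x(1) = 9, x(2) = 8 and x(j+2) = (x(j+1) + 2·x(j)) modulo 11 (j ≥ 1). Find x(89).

We have x(1) = 9,  x(2) = 8,  x(3) = 4,  x(4) = 9,  x(5) = 6,  x(6) = 2,  x(7) = 3,  x(8) = 7,  x(9) = 2,  x(10) = 5,  x(11) = 9,  x(12) = 8.
Since (x(11), x(12)) = (x(1), x(2)) = (9, 8) (two consecutive terms determine the rest), the sequence is periodic with period 10.
So x(89) = x(1 + ((89-1) mod 10)) = x(9) = 2.

2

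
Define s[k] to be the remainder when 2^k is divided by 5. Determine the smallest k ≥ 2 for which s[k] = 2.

5

s[1] = 2,  s[2] = 4,  s[3] = 3,  s[4] = 1,  s[5] = 2.
Since s[5] = s[1] = 2, the sequence is periodic with period 4.
The value 2 next appears (with k ≥ 2) at s[5].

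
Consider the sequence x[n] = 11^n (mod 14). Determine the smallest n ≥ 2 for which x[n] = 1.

We have x[1] = 11; x[2] = 9; x[3] = 1; x[4] = 11.
The sequence repeats with period 3.
The value 1 first appears (with n ≥ 2) at x[3].

3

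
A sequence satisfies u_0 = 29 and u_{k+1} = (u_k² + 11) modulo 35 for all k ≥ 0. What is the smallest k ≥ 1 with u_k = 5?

5

u_0 = 29,  u_1 = 12,  u_2 = 15,  u_3 = 26,  u_4 = 22,  u_5 = 5,  u_6 = 1,  u_7 = 12.
Since u_7 = u_1 = 12, the sequence is eventually periodic: after a pre-period of length 1 it cycles with period 6.
The value 5 first appears (with k ≥ 1) at u_5.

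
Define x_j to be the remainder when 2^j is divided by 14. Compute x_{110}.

Listing terms: x_0 = 1; x_1 = 2; x_2 = 4; x_3 = 8; x_4 = 2.
Since x_4 = x_1 = 2, the sequence is eventually periodic: after a pre-period of length 1 it cycles with period 3.
For j ≥ 1, x_j depends only on (j - 1) mod 3. (110 - 1) mod 3 = 1, so x_{110} = x_2 = 4.

4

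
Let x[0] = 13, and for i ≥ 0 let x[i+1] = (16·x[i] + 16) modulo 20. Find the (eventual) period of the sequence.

x[0] = 13, x[1] = 4, x[2] = 0, x[3] = 16, x[4] = 12, x[5] = 8, x[6] = 4.
Since x[6] = x[1] = 4, the sequence is eventually periodic: after a pre-period of length 1 it cycles with period 5.

5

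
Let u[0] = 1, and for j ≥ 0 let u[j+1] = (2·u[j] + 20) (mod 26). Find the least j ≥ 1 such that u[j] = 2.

Listing terms: u[0] = 1, u[1] = 22, u[2] = 12, u[3] = 18, u[4] = 4, u[5] = 2, u[6] = 24, u[7] = 16, u[8] = 0, u[9] = 20, u[10] = 8, u[11] = 10, u[12] = 14, u[13] = 22.
Since u[13] = u[1] = 22, the sequence is eventually periodic: after a pre-period of length 1 it cycles with period 12.
The value 2 first appears (with j ≥ 1) at u[5].

5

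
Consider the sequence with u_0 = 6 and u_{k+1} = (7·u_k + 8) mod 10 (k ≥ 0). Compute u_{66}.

8

u_0 = 6, u_1 = 0, u_2 = 8, u_3 = 4, u_4 = 6.
Since u_4 = u_0 = 6, the sequence is periodic with period 4.
(66 - 0) mod 4 = 2, so u_{66} = u_2 = 8.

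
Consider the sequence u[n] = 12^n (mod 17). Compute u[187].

Computing terms: u[0] = 1,  u[1] = 12,  u[2] = 8,  u[3] = 11,  u[4] = 13,  u[5] = 3,  u[6] = 2,  u[7] = 7,  u[8] = 16,  u[9] = 5,  u[10] = 9,  u[11] = 6,  u[12] = 4,  u[13] = 14,  u[14] = 15,  u[15] = 10,  u[16] = 1.
The sequence repeats with period 16.
So u[187] = u[0 + ((187-0) mod 16)] = u[11] = 6.

6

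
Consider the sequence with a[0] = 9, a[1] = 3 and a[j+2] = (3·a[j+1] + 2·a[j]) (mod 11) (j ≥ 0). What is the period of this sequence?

a[0] = 9,  a[1] = 3,  a[2] = 5,  a[3] = 10,  a[4] = 7,  a[5] = 8,  a[6] = 5,  a[7] = 9,  a[8] = 4,  a[9] = 8,  a[10] = 10,  a[11] = 2,  a[12] = 4,  a[13] = 5,  a[14] = 1,  a[15] = 2,  a[16] = 8,  a[17] = 6,  a[18] = 1,  a[19] = 4,  a[20] = 3,  a[21] = 6,  a[22] = 2,  a[23] = 7,  a[24] = 3,  a[25] = 1,  a[26] = 9,  a[27] = 7,  a[28] = 6,  a[29] = 10,  a[30] = 9,  a[31] = 3.
The sequence repeats with period 30.

30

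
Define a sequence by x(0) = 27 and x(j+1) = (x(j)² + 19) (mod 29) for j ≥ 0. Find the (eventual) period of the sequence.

Listing terms: x(0) = 27, x(1) = 23, x(2) = 26, x(3) = 28, x(4) = 20, x(5) = 13, x(6) = 14, x(7) = 12, x(8) = 18, x(9) = 24, x(10) = 15, x(11) = 12.
Since x(11) = x(7) = 12, the sequence is eventually periodic: after a pre-period of length 7 it cycles with period 4.

4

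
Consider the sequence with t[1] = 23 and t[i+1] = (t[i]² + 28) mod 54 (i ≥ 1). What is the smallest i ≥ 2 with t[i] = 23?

4

Listing terms: t[1] = 23,  t[2] = 17,  t[3] = 47,  t[4] = 23.
Since t[4] = t[1] = 23, the sequence is periodic with period 3.
The value 23 next appears (with i ≥ 2) at t[4].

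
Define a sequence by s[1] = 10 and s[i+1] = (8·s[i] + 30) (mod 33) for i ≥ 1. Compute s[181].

s[1] = 10, s[2] = 11, s[3] = 19, s[4] = 17, s[5] = 1, s[6] = 5, s[7] = 4, s[8] = 29, s[9] = 31, s[10] = 14, s[11] = 10.
The sequence repeats with period 10.
(181 - 1) mod 10 = 0, so s[181] = s[1] = 10.

10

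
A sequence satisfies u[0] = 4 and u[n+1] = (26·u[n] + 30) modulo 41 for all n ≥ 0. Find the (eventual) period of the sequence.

40

We have u[0] = 4; u[1] = 11; u[2] = 29; u[3] = 5; u[4] = 37; u[5] = 8; u[6] = 33; u[7] = 27; u[8] = 35; u[9] = 38; u[10] = 34; u[11] = 12; u[12] = 14; u[13] = 25; u[14] = 24; u[15] = 39; u[16] = 19; u[17] = 32; u[18] = 1; u[19] = 15; u[20] = 10; u[21] = 3; u[22] = 26; u[23] = 9; u[24] = 18; u[25] = 6; u[26] = 22; u[27] = 28; u[28] = 20; u[29] = 17; u[30] = 21; u[31] = 2; u[32] = 0; u[33] = 30; u[34] = 31; u[35] = 16; u[36] = 36; u[37] = 23; u[38] = 13; u[39] = 40; u[40] = 4.
The sequence repeats with period 40.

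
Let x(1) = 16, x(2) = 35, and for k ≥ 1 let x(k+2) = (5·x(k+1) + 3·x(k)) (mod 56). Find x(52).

44

x(1) = 16, x(2) = 35, x(3) = 55, x(4) = 44, x(5) = 49, x(6) = 41, x(7) = 16, x(8) = 35.
The sequence repeats with period 6.
So x(52) = x(1 + ((52-1) mod 6)) = x(4) = 44.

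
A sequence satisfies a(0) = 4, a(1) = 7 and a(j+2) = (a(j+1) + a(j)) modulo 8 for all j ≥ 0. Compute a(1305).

Listing terms: a(0) = 4; a(1) = 7; a(2) = 3; a(3) = 2; a(4) = 5; a(5) = 7; a(6) = 4; a(7) = 3; a(8) = 7; a(9) = 2; a(10) = 1; a(11) = 3; a(12) = 4; a(13) = 7.
The sequence repeats with period 12.
(1305 - 0) mod 12 = 9, so a(1305) = a(9) = 2.

2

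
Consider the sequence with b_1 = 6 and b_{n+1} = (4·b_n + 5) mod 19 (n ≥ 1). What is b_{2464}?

13

Listing terms: b_1 = 6,  b_2 = 10,  b_3 = 7,  b_4 = 14,  b_5 = 4,  b_6 = 2,  b_7 = 13,  b_8 = 0,  b_9 = 5,  b_{10} = 6.
The sequence repeats with period 9.
So b_{2464} = b_{1 + ((2464-1) mod 9)} = b_7 = 13.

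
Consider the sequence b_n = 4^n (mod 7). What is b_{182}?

b_0 = 1, b_1 = 4, b_2 = 2, b_3 = 1.
Since b_3 = b_0 = 1, the sequence is periodic with period 3.
(182 - 0) mod 3 = 2, so b_{182} = b_2 = 2.

2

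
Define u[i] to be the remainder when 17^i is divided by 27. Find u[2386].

Computing terms: u[0] = 1; u[1] = 17; u[2] = 19; u[3] = 26; u[4] = 10; u[5] = 8; u[6] = 1.
The sequence repeats with period 6.
So u[2386] = u[0 + ((2386-0) mod 6)] = u[4] = 10.

10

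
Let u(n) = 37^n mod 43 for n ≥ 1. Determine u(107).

Listing terms: u(1) = 37; u(2) = 36; u(3) = 42; u(4) = 6; u(5) = 7; u(6) = 1; u(7) = 37.
Since u(7) = u(1) = 37, the sequence is periodic with period 6.
(107 - 1) mod 6 = 4, so u(107) = u(5) = 7.

7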